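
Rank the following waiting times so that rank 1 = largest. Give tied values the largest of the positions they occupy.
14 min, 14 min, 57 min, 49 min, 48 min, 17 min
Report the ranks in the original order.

6, 6, 1, 2, 3, 4

Sorted (descending): 57, 49, 48, 17, 14, 14
The 2 values of 14 occupy positions 5–6 → each gets rank 6.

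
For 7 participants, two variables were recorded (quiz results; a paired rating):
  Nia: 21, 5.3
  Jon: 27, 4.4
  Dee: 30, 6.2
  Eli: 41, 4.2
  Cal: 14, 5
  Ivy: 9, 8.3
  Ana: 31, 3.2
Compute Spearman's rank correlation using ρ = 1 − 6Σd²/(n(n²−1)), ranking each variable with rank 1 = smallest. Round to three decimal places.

Ranks of variable 1: 3, 4, 5, 7, 2, 1, 6
Ranks of variable 2: 5, 3, 6, 2, 4, 7, 1
d = r₁ − r₂: -2, 1, -1, 5, -2, -6, 5
d²: 4, 1, 1, 25, 4, 36, 25; Σd² = 96
ρ = 1 − 6·96/(7·48) = 1 − 576/336 = -0.714

-0.714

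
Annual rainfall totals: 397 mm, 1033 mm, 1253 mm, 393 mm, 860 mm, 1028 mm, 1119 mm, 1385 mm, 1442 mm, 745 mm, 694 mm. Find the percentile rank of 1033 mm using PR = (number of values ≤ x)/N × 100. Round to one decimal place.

N = 11.
Strictly below 1033: 6. Equal to 1033: 1.
PR = 7/11 × 100 = 63.6

63.6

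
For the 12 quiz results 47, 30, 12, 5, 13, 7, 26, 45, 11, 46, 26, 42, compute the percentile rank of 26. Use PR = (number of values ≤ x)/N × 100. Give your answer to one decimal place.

N = 12.
Strictly below 26: 5. Equal to 26: 2.
PR = 7/12 × 100 = 58.3

58.3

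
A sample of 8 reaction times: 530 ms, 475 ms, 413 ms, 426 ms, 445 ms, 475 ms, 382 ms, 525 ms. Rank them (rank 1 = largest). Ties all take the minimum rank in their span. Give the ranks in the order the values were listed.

Sorted (descending): 530, 525, 475, 475, 445, 426, 413, 382
The 2 values of 475 occupy positions 3–4 → each gets rank 3.

1, 3, 7, 6, 5, 3, 8, 2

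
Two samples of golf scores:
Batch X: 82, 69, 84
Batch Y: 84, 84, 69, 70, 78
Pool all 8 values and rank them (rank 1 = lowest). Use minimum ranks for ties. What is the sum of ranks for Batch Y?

Sorted (ascending): 69, 69, 70, 78, 82, 84, 84, 84
The 2 values of 69 occupy positions 1–2 → each gets rank 1.
The 3 values of 84 occupy positions 6–8 → each gets rank 6.
Batch Y values → pooled ranks: 84→6, 84→6, 69→1, 70→3, 78→4
Rank sum = 6 + 6 + 1 + 3 + 4 = 20

20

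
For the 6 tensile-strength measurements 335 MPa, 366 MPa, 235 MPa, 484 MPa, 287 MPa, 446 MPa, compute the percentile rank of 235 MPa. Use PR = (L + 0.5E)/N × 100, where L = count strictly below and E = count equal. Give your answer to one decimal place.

N = 6.
Strictly below 235: 0. Equal to 235: 1.
PR = (0 + 0.5·1)/6 × 100 = 8.3

8.3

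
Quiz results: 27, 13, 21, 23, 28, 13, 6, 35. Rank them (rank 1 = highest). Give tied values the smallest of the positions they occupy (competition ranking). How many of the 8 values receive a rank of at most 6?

Sorted (descending): 35, 28, 27, 23, 21, 13, 13, 6
The 2 values of 13 occupy positions 6–7 → each gets rank 6.
Ranks ≤ 6: {1, 2, 3, 4, 5, 6, 6} → 7 values.

7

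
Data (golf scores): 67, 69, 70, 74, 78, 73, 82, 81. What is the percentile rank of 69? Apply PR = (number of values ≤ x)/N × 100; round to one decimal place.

25.0

N = 8.
Strictly below 69: 1. Equal to 69: 1.
PR = 2/8 × 100 = 25.0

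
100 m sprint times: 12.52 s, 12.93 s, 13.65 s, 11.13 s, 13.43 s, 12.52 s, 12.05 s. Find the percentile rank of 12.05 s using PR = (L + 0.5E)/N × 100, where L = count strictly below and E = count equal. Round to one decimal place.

21.4

N = 7.
Strictly below 12.05: 1. Equal to 12.05: 1.
PR = (1 + 0.5·1)/7 × 100 = 21.4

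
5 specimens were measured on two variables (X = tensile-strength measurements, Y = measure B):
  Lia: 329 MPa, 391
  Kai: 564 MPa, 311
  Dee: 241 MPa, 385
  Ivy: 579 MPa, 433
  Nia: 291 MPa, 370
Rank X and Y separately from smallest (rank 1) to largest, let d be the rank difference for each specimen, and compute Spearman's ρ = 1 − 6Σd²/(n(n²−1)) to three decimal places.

Ranks of variable 1: 3, 4, 1, 5, 2
Ranks of variable 2: 4, 1, 3, 5, 2
d = r₁ − r₂: -1, 3, -2, 0, 0
d²: 1, 9, 4, 0, 0; Σd² = 14
ρ = 1 − 6·14/(5·24) = 1 − 84/120 = 0.300

0.300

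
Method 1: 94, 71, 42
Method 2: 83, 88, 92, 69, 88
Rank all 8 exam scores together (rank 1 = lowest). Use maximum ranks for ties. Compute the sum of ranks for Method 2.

25

Sorted (ascending): 42, 69, 71, 83, 88, 88, 92, 94
The 2 values of 88 occupy positions 5–6 → each gets rank 6.
Method 2 values → pooled ranks: 83→4, 88→6, 92→7, 69→2, 88→6
Rank sum = 4 + 6 + 7 + 2 + 6 = 25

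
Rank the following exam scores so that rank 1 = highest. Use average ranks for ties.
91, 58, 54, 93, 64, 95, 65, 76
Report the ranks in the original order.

Sorted (descending): 95, 93, 91, 76, 65, 64, 58, 54
No ties — each value takes its position as its rank.

3, 7, 8, 2, 6, 1, 5, 4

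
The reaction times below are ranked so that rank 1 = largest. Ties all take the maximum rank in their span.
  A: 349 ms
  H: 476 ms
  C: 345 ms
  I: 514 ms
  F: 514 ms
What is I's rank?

2

Sorted (descending): 514, 514, 476, 349, 345
The 2 values of 514 occupy positions 1–2 → each gets rank 2.
I has value 514 ms → rank 2.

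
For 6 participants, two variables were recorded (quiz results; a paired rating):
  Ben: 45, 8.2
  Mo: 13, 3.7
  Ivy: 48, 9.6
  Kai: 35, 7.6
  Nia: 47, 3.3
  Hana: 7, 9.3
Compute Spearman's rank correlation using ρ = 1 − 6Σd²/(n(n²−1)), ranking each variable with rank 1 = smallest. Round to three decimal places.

0.086

Ranks of variable 1: 4, 2, 6, 3, 5, 1
Ranks of variable 2: 4, 2, 6, 3, 1, 5
d = r₁ − r₂: 0, 0, 0, 0, 4, -4
d²: 0, 0, 0, 0, 16, 16; Σd² = 32
ρ = 1 − 6·32/(6·35) = 1 − 192/210 = 0.086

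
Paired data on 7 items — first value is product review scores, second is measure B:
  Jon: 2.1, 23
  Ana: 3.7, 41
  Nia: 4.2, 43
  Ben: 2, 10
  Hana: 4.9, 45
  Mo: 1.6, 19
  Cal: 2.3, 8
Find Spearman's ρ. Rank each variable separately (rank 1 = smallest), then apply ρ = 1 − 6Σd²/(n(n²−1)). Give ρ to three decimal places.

Ranks of variable 1: 3, 5, 6, 2, 7, 1, 4
Ranks of variable 2: 4, 5, 6, 2, 7, 3, 1
d = r₁ − r₂: -1, 0, 0, 0, 0, -2, 3
d²: 1, 0, 0, 0, 0, 4, 9; Σd² = 14
ρ = 1 − 6·14/(7·48) = 1 − 84/336 = 0.750

0.750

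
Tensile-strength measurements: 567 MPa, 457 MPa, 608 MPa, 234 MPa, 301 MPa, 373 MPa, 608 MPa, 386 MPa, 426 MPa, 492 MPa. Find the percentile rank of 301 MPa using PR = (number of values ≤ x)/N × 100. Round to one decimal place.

N = 10.
Strictly below 301: 1. Equal to 301: 1.
PR = 2/10 × 100 = 20.0

20.0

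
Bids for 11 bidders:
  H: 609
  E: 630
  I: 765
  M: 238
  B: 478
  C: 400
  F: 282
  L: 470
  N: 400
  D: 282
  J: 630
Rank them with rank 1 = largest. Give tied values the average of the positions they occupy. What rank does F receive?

9.5

Sorted (descending): 765, 630, 630, 609, 478, 470, 400, 400, 282, 282, 238
The 2 values of 630 occupy positions 2–3 → average rank (2+3)/2 = 2.5.
The 2 values of 400 occupy positions 7–8 → average rank (7+8)/2 = 7.5.
The 2 values of 282 occupy positions 9–10 → average rank (9+10)/2 = 9.5.
F has value 282 → rank 9.5.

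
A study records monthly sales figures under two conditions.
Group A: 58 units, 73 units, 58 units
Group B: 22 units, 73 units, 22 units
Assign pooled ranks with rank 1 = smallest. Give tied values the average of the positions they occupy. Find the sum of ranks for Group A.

12.5

Sorted (ascending): 22, 22, 58, 58, 73, 73
The 2 values of 22 occupy positions 1–2 → average rank (1+2)/2 = 1.5.
The 2 values of 58 occupy positions 3–4 → average rank (3+4)/2 = 3.5.
The 2 values of 73 occupy positions 5–6 → average rank (5+6)/2 = 5.5.
Group A values → pooled ranks: 58→3.5, 73→5.5, 58→3.5
Rank sum = 3.5 + 5.5 + 3.5 = 12.5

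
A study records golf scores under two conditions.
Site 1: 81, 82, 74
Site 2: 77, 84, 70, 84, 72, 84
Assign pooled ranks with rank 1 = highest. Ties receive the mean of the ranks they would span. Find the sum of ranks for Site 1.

Sorted (descending): 84, 84, 84, 82, 81, 77, 74, 72, 70
The 3 values of 84 occupy positions 1–3 → average rank 2.
Site 1 values → pooled ranks: 81→5, 82→4, 74→7
Rank sum = 5 + 4 + 7 = 16

16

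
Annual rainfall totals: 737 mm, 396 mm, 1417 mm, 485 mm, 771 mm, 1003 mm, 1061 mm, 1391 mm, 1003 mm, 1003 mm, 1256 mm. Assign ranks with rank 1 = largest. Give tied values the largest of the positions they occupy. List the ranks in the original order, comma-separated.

Sorted (descending): 1417, 1391, 1256, 1061, 1003, 1003, 1003, 771, 737, 485, 396
The 3 values of 1003 occupy positions 5–7 → each gets rank 7.

9, 11, 1, 10, 8, 7, 4, 2, 7, 7, 3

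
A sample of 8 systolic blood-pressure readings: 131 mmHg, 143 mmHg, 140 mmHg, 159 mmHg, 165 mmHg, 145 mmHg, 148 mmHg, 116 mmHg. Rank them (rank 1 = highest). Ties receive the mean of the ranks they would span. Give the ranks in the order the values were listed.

Sorted (descending): 165, 159, 148, 145, 143, 140, 131, 116
No ties — each value takes its position as its rank.

7, 5, 6, 2, 1, 4, 3, 8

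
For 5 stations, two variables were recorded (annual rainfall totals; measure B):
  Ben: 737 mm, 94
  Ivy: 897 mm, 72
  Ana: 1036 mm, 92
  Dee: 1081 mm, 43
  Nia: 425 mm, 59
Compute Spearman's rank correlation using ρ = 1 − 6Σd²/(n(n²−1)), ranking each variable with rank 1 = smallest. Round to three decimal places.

Ranks of variable 1: 2, 3, 4, 5, 1
Ranks of variable 2: 5, 3, 4, 1, 2
d = r₁ − r₂: -3, 0, 0, 4, -1
d²: 9, 0, 0, 16, 1; Σd² = 26
ρ = 1 − 6·26/(5·24) = 1 − 156/120 = -0.300

-0.300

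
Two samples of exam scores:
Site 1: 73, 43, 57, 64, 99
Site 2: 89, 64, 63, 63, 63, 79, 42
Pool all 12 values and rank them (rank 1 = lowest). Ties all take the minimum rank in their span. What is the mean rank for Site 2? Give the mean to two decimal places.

Sorted (ascending): 42, 43, 57, 63, 63, 63, 64, 64, 73, 79, 89, 99
The 3 values of 63 occupy positions 4–6 → each gets rank 4.
The 2 values of 64 occupy positions 7–8 → each gets rank 7.
Site 2 values → pooled ranks: 89→11, 64→7, 63→4, 63→4, 63→4, 79→10, 42→1
Mean rank = (11 + 7 + 4 + 4 + 4 + 10 + 1) / 7 = 5.86

5.86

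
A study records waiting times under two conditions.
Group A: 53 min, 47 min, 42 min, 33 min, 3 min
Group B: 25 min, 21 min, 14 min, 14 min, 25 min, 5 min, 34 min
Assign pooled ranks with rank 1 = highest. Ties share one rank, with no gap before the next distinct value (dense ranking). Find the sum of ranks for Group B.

Sorted (descending): 53, 47, 42, 34, 33, 25, 25, 21, 14, 14, 5, 3
The 2 values of 25 share dense rank 6.
The 2 values of 14 share dense rank 8.
Remaining distinct values take the next consecutive integers.
Group B values → pooled ranks: 25→6, 21→7, 14→8, 14→8, 25→6, 5→9, 34→4
Rank sum = 6 + 7 + 8 + 8 + 6 + 9 + 4 = 48

48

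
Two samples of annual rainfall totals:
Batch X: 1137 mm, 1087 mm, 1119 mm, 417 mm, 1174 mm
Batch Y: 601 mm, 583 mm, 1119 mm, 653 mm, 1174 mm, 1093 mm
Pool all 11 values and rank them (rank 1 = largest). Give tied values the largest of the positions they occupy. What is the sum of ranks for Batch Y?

40

Sorted (descending): 1174, 1174, 1137, 1119, 1119, 1093, 1087, 653, 601, 583, 417
The 2 values of 1174 occupy positions 1–2 → each gets rank 2.
The 2 values of 1119 occupy positions 4–5 → each gets rank 5.
Batch Y values → pooled ranks: 601→9, 583→10, 1119→5, 653→8, 1174→2, 1093→6
Rank sum = 9 + 10 + 5 + 8 + 2 + 6 = 40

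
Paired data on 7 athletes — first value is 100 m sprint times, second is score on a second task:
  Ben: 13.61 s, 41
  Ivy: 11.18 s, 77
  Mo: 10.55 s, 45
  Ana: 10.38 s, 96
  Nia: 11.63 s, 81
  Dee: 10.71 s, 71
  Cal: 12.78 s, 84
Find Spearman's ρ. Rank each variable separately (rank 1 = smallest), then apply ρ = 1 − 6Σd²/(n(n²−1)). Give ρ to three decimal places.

-0.286

Ranks of variable 1: 7, 4, 2, 1, 5, 3, 6
Ranks of variable 2: 1, 4, 2, 7, 5, 3, 6
d = r₁ − r₂: 6, 0, 0, -6, 0, 0, 0
d²: 36, 0, 0, 36, 0, 0, 0; Σd² = 72
ρ = 1 − 6·72/(7·48) = 1 − 432/336 = -0.286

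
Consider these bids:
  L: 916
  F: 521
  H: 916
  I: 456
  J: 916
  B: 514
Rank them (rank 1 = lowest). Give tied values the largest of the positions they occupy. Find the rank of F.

3

Sorted (ascending): 456, 514, 521, 916, 916, 916
The 3 values of 916 occupy positions 4–6 → each gets rank 6.
F has value 521 → rank 3.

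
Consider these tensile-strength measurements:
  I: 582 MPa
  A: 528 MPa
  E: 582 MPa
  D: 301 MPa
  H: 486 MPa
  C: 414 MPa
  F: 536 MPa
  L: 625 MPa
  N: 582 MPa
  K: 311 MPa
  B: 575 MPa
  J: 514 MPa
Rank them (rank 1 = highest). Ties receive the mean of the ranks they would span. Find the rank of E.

Sorted (descending): 625, 582, 582, 582, 575, 536, 528, 514, 486, 414, 311, 301
The 3 values of 582 occupy positions 2–4 → average rank 3.
E has value 582 MPa → rank 3.

3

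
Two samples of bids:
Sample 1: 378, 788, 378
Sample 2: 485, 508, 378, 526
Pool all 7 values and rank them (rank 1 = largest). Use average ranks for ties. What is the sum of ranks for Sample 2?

15

Sorted (descending): 788, 526, 508, 485, 378, 378, 378
The 3 values of 378 occupy positions 5–7 → average rank 6.
Sample 2 values → pooled ranks: 485→4, 508→3, 378→6, 526→2
Rank sum = 4 + 3 + 6 + 2 = 15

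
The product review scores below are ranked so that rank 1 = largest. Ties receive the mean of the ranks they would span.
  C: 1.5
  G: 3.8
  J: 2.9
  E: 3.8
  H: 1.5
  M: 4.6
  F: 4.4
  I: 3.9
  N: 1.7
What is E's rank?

4.5

Sorted (descending): 4.6, 4.4, 3.9, 3.8, 3.8, 2.9, 1.7, 1.5, 1.5
The 2 values of 3.8 occupy positions 4–5 → average rank (4+5)/2 = 4.5.
The 2 values of 1.5 occupy positions 8–9 → average rank (8+9)/2 = 8.5.
E has value 3.8 → rank 4.5.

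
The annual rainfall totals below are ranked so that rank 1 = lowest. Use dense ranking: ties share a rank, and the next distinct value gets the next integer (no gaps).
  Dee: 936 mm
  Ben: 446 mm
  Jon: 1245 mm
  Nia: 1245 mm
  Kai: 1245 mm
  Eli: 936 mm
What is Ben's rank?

1

Sorted (ascending): 446, 936, 936, 1245, 1245, 1245
The 2 values of 936 share dense rank 2.
The 3 values of 1245 share dense rank 3.
Remaining distinct values take the next consecutive integers.
Ben has value 446 mm → rank 1.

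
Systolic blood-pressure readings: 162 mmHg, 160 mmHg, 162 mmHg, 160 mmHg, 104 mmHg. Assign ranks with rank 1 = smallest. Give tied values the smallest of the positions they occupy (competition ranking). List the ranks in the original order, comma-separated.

4, 2, 4, 2, 1

Sorted (ascending): 104, 160, 160, 162, 162
The 2 values of 160 occupy positions 2–3 → each gets rank 2.
The 2 values of 162 occupy positions 4–5 → each gets rank 4.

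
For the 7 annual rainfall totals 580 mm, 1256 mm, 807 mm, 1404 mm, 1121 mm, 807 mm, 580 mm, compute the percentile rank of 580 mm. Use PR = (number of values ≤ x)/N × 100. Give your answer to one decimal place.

28.6

N = 7.
Strictly below 580: 0. Equal to 580: 2.
PR = 2/7 × 100 = 28.6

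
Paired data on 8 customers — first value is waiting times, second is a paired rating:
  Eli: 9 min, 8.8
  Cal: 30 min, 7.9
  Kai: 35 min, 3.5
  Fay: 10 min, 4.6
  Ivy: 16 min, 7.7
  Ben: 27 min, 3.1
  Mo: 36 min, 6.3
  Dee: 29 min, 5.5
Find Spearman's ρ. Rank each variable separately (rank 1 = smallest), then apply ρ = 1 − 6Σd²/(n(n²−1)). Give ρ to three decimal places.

-0.238

Ranks of variable 1: 1, 6, 7, 2, 3, 4, 8, 5
Ranks of variable 2: 8, 7, 2, 3, 6, 1, 5, 4
d = r₁ − r₂: -7, -1, 5, -1, -3, 3, 3, 1
d²: 49, 1, 25, 1, 9, 9, 9, 1; Σd² = 104
ρ = 1 − 6·104/(8·63) = 1 − 624/504 = -0.238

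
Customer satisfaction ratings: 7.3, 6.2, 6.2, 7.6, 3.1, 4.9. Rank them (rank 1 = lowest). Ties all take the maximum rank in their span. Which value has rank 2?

4.9

Sorted (ascending): 3.1, 4.9, 6.2, 6.2, 7.3, 7.6
The 2 values of 6.2 occupy positions 3–4 → each gets rank 4.
Rank 2 → value 4.9.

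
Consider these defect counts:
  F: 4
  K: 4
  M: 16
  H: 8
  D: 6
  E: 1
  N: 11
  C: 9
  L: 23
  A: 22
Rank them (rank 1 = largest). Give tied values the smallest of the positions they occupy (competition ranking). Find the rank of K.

8

Sorted (descending): 23, 22, 16, 11, 9, 8, 6, 4, 4, 1
The 2 values of 4 occupy positions 8–9 → each gets rank 8.
K has value 4 → rank 8.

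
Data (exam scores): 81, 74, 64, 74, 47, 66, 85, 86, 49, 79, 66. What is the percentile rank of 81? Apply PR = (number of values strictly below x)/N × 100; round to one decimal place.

72.7

N = 11.
Strictly below 81: 8. Equal to 81: 1.
PR = 8/11 × 100 = 72.7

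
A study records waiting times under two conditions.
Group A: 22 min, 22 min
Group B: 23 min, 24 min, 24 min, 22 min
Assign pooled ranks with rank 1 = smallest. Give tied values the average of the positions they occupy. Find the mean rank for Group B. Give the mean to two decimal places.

Sorted (ascending): 22, 22, 22, 23, 24, 24
The 3 values of 22 occupy positions 1–3 → average rank 2.
The 2 values of 24 occupy positions 5–6 → average rank (5+6)/2 = 5.5.
Group B values → pooled ranks: 23→4, 24→5.5, 24→5.5, 22→2
Mean rank = (4 + 5.5 + 5.5 + 2) / 4 = 4.25

4.25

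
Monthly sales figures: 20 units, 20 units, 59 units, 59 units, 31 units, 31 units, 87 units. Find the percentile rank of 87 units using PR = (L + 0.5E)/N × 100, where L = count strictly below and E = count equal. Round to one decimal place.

N = 7.
Strictly below 87: 6. Equal to 87: 1.
PR = (6 + 0.5·1)/7 × 100 = 92.9

92.9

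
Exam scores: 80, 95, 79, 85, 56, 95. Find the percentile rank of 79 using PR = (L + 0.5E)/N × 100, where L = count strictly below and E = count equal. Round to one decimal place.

25.0

N = 6.
Strictly below 79: 1. Equal to 79: 1.
PR = (1 + 0.5·1)/6 × 100 = 25.0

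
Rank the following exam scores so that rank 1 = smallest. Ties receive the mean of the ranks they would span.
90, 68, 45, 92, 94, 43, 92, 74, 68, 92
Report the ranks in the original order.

Sorted (ascending): 43, 45, 68, 68, 74, 90, 92, 92, 92, 94
The 2 values of 68 occupy positions 3–4 → average rank (3+4)/2 = 3.5.
The 3 values of 92 occupy positions 7–9 → average rank 8.

6, 3.5, 2, 8, 10, 1, 8, 5, 3.5, 8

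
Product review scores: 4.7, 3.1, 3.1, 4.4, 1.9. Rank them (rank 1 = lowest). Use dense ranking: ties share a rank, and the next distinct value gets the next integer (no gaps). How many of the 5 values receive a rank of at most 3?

4

Sorted (ascending): 1.9, 3.1, 3.1, 4.4, 4.7
The 2 values of 3.1 share dense rank 2.
Remaining distinct values take the next consecutive integers.
Ranks ≤ 3: {1, 2, 2, 3} → 4 values.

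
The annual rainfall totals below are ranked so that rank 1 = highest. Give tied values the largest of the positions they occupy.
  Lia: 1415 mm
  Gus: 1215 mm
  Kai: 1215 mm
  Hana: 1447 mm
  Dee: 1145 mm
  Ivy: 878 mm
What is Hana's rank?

1

Sorted (descending): 1447, 1415, 1215, 1215, 1145, 878
The 2 values of 1215 occupy positions 3–4 → each gets rank 4.
Hana has value 1447 mm → rank 1.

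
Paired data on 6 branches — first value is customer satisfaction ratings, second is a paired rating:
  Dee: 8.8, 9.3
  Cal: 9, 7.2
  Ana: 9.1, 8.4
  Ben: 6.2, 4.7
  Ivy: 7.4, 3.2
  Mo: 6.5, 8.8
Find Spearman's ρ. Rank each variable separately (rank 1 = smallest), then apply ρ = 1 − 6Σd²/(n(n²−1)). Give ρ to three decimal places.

Ranks of variable 1: 4, 5, 6, 1, 3, 2
Ranks of variable 2: 6, 3, 4, 2, 1, 5
d = r₁ − r₂: -2, 2, 2, -1, 2, -3
d²: 4, 4, 4, 1, 4, 9; Σd² = 26
ρ = 1 − 6·26/(6·35) = 1 − 156/210 = 0.257

0.257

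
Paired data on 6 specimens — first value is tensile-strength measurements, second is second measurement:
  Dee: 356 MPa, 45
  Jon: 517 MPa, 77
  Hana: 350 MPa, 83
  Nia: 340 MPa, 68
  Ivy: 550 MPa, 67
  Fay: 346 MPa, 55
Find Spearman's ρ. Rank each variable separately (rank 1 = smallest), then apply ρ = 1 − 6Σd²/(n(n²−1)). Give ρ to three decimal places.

Ranks of variable 1: 4, 5, 3, 1, 6, 2
Ranks of variable 2: 1, 5, 6, 4, 3, 2
d = r₁ − r₂: 3, 0, -3, -3, 3, 0
d²: 9, 0, 9, 9, 9, 0; Σd² = 36
ρ = 1 − 6·36/(6·35) = 1 − 216/210 = -0.029

-0.029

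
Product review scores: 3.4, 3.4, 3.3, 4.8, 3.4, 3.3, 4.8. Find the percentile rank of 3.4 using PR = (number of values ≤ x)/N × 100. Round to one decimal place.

N = 7.
Strictly below 3.4: 2. Equal to 3.4: 3.
PR = 5/7 × 100 = 71.4

71.4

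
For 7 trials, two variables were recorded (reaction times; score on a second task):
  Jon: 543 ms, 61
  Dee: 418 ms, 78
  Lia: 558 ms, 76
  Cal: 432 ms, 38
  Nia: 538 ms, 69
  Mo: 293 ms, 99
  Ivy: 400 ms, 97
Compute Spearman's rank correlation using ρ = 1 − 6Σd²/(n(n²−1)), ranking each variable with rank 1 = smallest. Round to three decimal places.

-0.679

Ranks of variable 1: 6, 3, 7, 4, 5, 1, 2
Ranks of variable 2: 2, 5, 4, 1, 3, 7, 6
d = r₁ − r₂: 4, -2, 3, 3, 2, -6, -4
d²: 16, 4, 9, 9, 4, 36, 16; Σd² = 94
ρ = 1 − 6·94/(7·48) = 1 − 564/336 = -0.679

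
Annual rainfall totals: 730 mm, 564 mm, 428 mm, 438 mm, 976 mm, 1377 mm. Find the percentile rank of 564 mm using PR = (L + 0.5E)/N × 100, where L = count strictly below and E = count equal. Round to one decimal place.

N = 6.
Strictly below 564: 2. Equal to 564: 1.
PR = (2 + 0.5·1)/6 × 100 = 41.7

41.7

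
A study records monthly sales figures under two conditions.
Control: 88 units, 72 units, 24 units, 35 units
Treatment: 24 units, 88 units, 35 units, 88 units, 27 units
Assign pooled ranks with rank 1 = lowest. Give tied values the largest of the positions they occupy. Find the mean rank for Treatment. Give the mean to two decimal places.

5.60

Sorted (ascending): 24, 24, 27, 35, 35, 72, 88, 88, 88
The 2 values of 24 occupy positions 1–2 → each gets rank 2.
The 2 values of 35 occupy positions 4–5 → each gets rank 5.
The 3 values of 88 occupy positions 7–9 → each gets rank 9.
Treatment values → pooled ranks: 24→2, 88→9, 35→5, 88→9, 27→3
Mean rank = (2 + 9 + 5 + 9 + 3) / 5 = 5.60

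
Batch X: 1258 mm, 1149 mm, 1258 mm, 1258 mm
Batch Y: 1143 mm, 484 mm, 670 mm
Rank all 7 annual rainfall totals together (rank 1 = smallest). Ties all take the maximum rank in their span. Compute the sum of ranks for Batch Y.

Sorted (ascending): 484, 670, 1143, 1149, 1258, 1258, 1258
The 3 values of 1258 occupy positions 5–7 → each gets rank 7.
Batch Y values → pooled ranks: 1143→3, 484→1, 670→2
Rank sum = 3 + 1 + 2 = 6

6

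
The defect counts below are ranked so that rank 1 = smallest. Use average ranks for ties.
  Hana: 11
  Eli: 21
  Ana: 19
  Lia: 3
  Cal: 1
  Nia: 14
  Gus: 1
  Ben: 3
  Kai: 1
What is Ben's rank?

4.5

Sorted (ascending): 1, 1, 1, 3, 3, 11, 14, 19, 21
The 3 values of 1 occupy positions 1–3 → average rank 2.
The 2 values of 3 occupy positions 4–5 → average rank (4+5)/2 = 4.5.
Ben has value 3 → rank 4.5.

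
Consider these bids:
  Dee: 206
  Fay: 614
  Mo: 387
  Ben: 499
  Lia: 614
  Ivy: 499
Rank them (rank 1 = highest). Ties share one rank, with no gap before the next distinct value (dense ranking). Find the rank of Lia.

Sorted (descending): 614, 614, 499, 499, 387, 206
The 2 values of 614 share dense rank 1.
The 2 values of 499 share dense rank 2.
Remaining distinct values take the next consecutive integers.
Lia has value 614 → rank 1.

1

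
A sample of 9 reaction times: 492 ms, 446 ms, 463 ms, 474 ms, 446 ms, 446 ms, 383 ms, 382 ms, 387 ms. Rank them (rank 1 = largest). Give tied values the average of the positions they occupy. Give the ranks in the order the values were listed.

1, 5, 3, 2, 5, 5, 8, 9, 7

Sorted (descending): 492, 474, 463, 446, 446, 446, 387, 383, 382
The 3 values of 446 occupy positions 4–6 → average rank 5.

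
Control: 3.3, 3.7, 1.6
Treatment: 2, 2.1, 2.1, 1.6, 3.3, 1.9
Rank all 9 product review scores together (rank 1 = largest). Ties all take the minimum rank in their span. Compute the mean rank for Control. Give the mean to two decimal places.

3.67

Sorted (descending): 3.7, 3.3, 3.3, 2.1, 2.1, 2, 1.9, 1.6, 1.6
The 2 values of 3.3 occupy positions 2–3 → each gets rank 2.
The 2 values of 2.1 occupy positions 4–5 → each gets rank 4.
The 2 values of 1.6 occupy positions 8–9 → each gets rank 8.
Control values → pooled ranks: 3.3→2, 3.7→1, 1.6→8
Mean rank = (2 + 1 + 8) / 3 = 3.67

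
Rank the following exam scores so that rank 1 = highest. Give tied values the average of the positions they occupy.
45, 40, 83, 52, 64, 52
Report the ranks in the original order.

Sorted (descending): 83, 64, 52, 52, 45, 40
The 2 values of 52 occupy positions 3–4 → average rank (3+4)/2 = 3.5.

5, 6, 1, 3.5, 2, 3.5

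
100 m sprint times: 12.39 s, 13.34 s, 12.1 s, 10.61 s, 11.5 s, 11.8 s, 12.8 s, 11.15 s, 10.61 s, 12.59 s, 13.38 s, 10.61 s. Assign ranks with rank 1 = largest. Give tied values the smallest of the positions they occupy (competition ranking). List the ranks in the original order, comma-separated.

5, 2, 6, 10, 8, 7, 3, 9, 10, 4, 1, 10

Sorted (descending): 13.38, 13.34, 12.8, 12.59, 12.39, 12.1, 11.8, 11.5, 11.15, 10.61, 10.61, 10.61
The 3 values of 10.61 occupy positions 10–12 → each gets rank 10.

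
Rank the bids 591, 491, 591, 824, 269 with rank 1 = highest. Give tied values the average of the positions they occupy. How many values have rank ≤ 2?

1

Sorted (descending): 824, 591, 591, 491, 269
The 2 values of 591 occupy positions 2–3 → average rank (2+3)/2 = 2.5.
Ranks ≤ 2: {1} → 1 value.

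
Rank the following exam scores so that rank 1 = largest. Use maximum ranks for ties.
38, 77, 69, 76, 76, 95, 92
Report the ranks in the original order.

7, 3, 6, 5, 5, 1, 2

Sorted (descending): 95, 92, 77, 76, 76, 69, 38
The 2 values of 76 occupy positions 4–5 → each gets rank 5.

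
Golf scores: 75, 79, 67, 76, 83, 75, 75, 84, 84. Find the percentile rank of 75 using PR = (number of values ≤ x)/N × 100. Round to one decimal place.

44.4

N = 9.
Strictly below 75: 1. Equal to 75: 3.
PR = 4/9 × 100 = 44.4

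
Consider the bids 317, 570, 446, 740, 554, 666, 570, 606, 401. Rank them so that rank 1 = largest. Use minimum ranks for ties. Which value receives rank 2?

Sorted (descending): 740, 666, 606, 570, 570, 554, 446, 401, 317
The 2 values of 570 occupy positions 4–5 → each gets rank 4.
Rank 2 → value 666.

666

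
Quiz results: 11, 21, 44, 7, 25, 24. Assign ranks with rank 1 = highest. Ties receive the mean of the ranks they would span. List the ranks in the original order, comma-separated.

Sorted (descending): 44, 25, 24, 21, 11, 7
No ties — each value takes its position as its rank.

5, 4, 1, 6, 2, 3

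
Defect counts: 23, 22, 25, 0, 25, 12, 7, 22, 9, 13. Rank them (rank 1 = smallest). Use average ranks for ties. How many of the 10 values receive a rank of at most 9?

8

Sorted (ascending): 0, 7, 9, 12, 13, 22, 22, 23, 25, 25
The 2 values of 22 occupy positions 6–7 → average rank (6+7)/2 = 6.5.
The 2 values of 25 occupy positions 9–10 → average rank (9+10)/2 = 9.5.
Ranks ≤ 9: {1, 2, 3, 4, 5, 6.5, 6.5, 8} → 8 values.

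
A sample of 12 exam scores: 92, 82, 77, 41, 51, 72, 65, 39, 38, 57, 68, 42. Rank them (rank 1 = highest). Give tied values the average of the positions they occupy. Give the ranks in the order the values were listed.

1, 2, 3, 10, 8, 4, 6, 11, 12, 7, 5, 9

Sorted (descending): 92, 82, 77, 72, 68, 65, 57, 51, 42, 41, 39, 38
No ties — each value takes its position as its rank.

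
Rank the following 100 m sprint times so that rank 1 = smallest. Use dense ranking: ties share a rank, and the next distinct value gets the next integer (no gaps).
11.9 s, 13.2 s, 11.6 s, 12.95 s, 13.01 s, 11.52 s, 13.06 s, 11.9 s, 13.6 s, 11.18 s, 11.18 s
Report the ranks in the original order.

4, 8, 3, 5, 6, 2, 7, 4, 9, 1, 1

Sorted (ascending): 11.18, 11.18, 11.52, 11.6, 11.9, 11.9, 12.95, 13.01, 13.06, 13.2, 13.6
The 2 values of 11.18 share dense rank 1.
The 2 values of 11.9 share dense rank 4.
Remaining distinct values take the next consecutive integers.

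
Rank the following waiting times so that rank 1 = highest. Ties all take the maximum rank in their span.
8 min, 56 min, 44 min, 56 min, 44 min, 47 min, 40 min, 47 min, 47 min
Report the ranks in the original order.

9, 2, 7, 2, 7, 5, 8, 5, 5

Sorted (descending): 56, 56, 47, 47, 47, 44, 44, 40, 8
The 2 values of 56 occupy positions 1–2 → each gets rank 2.
The 3 values of 47 occupy positions 3–5 → each gets rank 5.
The 2 values of 44 occupy positions 6–7 → each gets rank 7.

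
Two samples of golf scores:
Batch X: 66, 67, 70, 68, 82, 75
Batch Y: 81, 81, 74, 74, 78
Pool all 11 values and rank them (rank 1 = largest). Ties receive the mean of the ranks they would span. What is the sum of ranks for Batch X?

44

Sorted (descending): 82, 81, 81, 78, 75, 74, 74, 70, 68, 67, 66
The 2 values of 81 occupy positions 2–3 → average rank (2+3)/2 = 2.5.
The 2 values of 74 occupy positions 6–7 → average rank (6+7)/2 = 6.5.
Batch X values → pooled ranks: 66→11, 67→10, 70→8, 68→9, 82→1, 75→5
Rank sum = 11 + 10 + 8 + 9 + 1 + 5 = 44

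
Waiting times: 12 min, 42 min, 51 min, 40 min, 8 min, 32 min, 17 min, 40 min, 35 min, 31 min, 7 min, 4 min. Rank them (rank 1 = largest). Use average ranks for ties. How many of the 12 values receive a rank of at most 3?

2

Sorted (descending): 51, 42, 40, 40, 35, 32, 31, 17, 12, 8, 7, 4
The 2 values of 40 occupy positions 3–4 → average rank (3+4)/2 = 3.5.
Ranks ≤ 3: {1, 2} → 2 values.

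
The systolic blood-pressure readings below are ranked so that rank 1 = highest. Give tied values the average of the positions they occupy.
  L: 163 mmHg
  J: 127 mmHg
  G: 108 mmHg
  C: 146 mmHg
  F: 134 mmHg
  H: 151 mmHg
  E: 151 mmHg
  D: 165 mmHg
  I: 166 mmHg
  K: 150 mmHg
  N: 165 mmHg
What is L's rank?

Sorted (descending): 166, 165, 165, 163, 151, 151, 150, 146, 134, 127, 108
The 2 values of 165 occupy positions 2–3 → average rank (2+3)/2 = 2.5.
The 2 values of 151 occupy positions 5–6 → average rank (5+6)/2 = 5.5.
L has value 163 mmHg → rank 4.

4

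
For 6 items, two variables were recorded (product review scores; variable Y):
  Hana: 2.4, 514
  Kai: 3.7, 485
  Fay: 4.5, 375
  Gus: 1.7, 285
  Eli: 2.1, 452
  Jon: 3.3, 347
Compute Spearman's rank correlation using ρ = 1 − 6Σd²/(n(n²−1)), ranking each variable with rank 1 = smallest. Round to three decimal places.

Ranks of variable 1: 3, 5, 6, 1, 2, 4
Ranks of variable 2: 6, 5, 3, 1, 4, 2
d = r₁ − r₂: -3, 0, 3, 0, -2, 2
d²: 9, 0, 9, 0, 4, 4; Σd² = 26
ρ = 1 − 6·26/(6·35) = 1 − 156/210 = 0.257

0.257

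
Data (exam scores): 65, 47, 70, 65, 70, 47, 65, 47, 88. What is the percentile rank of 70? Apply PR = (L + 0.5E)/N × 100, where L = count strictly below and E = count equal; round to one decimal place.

N = 9.
Strictly below 70: 6. Equal to 70: 2.
PR = (6 + 0.5·2)/9 × 100 = 77.8

77.8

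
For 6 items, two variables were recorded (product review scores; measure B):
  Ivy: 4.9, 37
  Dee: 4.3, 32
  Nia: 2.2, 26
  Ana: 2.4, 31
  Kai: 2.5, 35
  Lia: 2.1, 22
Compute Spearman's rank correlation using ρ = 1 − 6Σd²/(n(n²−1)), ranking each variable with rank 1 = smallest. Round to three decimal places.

Ranks of variable 1: 6, 5, 2, 3, 4, 1
Ranks of variable 2: 6, 4, 2, 3, 5, 1
d = r₁ − r₂: 0, 1, 0, 0, -1, 0
d²: 0, 1, 0, 0, 1, 0; Σd² = 2
ρ = 1 − 6·2/(6·35) = 1 − 12/210 = 0.943

0.943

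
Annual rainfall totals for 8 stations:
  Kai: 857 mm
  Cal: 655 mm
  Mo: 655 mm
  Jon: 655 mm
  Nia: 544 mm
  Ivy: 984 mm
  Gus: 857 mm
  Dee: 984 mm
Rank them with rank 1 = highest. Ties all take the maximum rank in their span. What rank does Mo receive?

7

Sorted (descending): 984, 984, 857, 857, 655, 655, 655, 544
The 2 values of 984 occupy positions 1–2 → each gets rank 2.
The 2 values of 857 occupy positions 3–4 → each gets rank 4.
The 3 values of 655 occupy positions 5–7 → each gets rank 7.
Mo has value 655 mm → rank 7.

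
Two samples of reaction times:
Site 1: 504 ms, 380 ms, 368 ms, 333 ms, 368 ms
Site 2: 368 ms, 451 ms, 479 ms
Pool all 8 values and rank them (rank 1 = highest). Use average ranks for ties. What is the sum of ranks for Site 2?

11

Sorted (descending): 504, 479, 451, 380, 368, 368, 368, 333
The 3 values of 368 occupy positions 5–7 → average rank 6.
Site 2 values → pooled ranks: 368→6, 451→3, 479→2
Rank sum = 6 + 3 + 2 = 11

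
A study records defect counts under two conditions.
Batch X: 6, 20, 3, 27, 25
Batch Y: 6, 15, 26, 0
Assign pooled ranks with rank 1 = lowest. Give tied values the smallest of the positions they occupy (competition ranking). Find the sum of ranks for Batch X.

Sorted (ascending): 0, 3, 6, 6, 15, 20, 25, 26, 27
The 2 values of 6 occupy positions 3–4 → each gets rank 3.
Batch X values → pooled ranks: 6→3, 20→6, 3→2, 27→9, 25→7
Rank sum = 3 + 6 + 2 + 9 + 7 = 27

27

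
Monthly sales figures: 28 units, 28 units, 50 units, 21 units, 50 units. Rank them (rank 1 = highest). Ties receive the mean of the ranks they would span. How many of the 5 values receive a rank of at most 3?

Sorted (descending): 50, 50, 28, 28, 21
The 2 values of 50 occupy positions 1–2 → average rank (1+2)/2 = 1.5.
The 2 values of 28 occupy positions 3–4 → average rank (3+4)/2 = 3.5.
Ranks ≤ 3: {1.5, 1.5} → 2 values.

2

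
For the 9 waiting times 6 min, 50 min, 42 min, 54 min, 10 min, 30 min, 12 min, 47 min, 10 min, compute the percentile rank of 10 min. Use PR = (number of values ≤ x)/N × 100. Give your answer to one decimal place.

33.3

N = 9.
Strictly below 10: 1. Equal to 10: 2.
PR = 3/9 × 100 = 33.3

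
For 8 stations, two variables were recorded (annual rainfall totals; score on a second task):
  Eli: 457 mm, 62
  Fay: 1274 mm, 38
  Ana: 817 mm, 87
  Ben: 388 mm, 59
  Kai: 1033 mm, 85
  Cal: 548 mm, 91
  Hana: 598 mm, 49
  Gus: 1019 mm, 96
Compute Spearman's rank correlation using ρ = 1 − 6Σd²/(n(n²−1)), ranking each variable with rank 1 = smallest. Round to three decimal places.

Ranks of variable 1: 2, 8, 5, 1, 7, 3, 4, 6
Ranks of variable 2: 4, 1, 6, 3, 5, 7, 2, 8
d = r₁ − r₂: -2, 7, -1, -2, 2, -4, 2, -2
d²: 4, 49, 1, 4, 4, 16, 4, 4; Σd² = 86
ρ = 1 − 6·86/(8·63) = 1 − 516/504 = -0.024

-0.024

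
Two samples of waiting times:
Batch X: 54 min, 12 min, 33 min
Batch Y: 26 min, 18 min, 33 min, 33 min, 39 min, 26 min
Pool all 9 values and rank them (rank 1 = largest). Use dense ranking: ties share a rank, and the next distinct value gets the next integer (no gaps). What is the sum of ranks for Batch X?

10

Sorted (descending): 54, 39, 33, 33, 33, 26, 26, 18, 12
The 3 values of 33 share dense rank 3.
The 2 values of 26 share dense rank 4.
Remaining distinct values take the next consecutive integers.
Batch X values → pooled ranks: 54→1, 12→6, 33→3
Rank sum = 1 + 6 + 3 = 10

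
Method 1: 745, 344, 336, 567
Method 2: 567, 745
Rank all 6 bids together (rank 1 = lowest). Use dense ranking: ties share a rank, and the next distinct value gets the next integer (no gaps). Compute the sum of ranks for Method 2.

Sorted (ascending): 336, 344, 567, 567, 745, 745
The 2 values of 567 share dense rank 3.
The 2 values of 745 share dense rank 4.
Remaining distinct values take the next consecutive integers.
Method 2 values → pooled ranks: 567→3, 745→4
Rank sum = 3 + 4 = 7

7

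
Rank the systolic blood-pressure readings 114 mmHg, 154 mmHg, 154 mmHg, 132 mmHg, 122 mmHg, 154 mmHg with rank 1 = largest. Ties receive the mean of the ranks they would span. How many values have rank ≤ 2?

Sorted (descending): 154, 154, 154, 132, 122, 114
The 3 values of 154 occupy positions 1–3 → average rank 2.
Ranks ≤ 2: {2, 2, 2} → 3 values.

3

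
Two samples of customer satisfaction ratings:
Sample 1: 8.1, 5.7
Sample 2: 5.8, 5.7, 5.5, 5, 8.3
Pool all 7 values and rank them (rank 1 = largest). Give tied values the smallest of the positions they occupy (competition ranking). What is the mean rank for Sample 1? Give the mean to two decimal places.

Sorted (descending): 8.3, 8.1, 5.8, 5.7, 5.7, 5.5, 5
The 2 values of 5.7 occupy positions 4–5 → each gets rank 4.
Sample 1 values → pooled ranks: 8.1→2, 5.7→4
Mean rank = (2 + 4) / 2 = 3.00

3.00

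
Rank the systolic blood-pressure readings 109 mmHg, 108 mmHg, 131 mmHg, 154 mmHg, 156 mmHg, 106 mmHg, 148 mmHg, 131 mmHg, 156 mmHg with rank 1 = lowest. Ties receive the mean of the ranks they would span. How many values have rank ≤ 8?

7

Sorted (ascending): 106, 108, 109, 131, 131, 148, 154, 156, 156
The 2 values of 131 occupy positions 4–5 → average rank (4+5)/2 = 4.5.
The 2 values of 156 occupy positions 8–9 → average rank (8+9)/2 = 8.5.
Ranks ≤ 8: {1, 2, 3, 4.5, 4.5, 6, 7} → 7 values.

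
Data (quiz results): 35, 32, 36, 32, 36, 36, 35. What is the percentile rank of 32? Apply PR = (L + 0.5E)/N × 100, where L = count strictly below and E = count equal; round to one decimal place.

N = 7.
Strictly below 32: 0. Equal to 32: 2.
PR = (0 + 0.5·2)/7 × 100 = 14.3

14.3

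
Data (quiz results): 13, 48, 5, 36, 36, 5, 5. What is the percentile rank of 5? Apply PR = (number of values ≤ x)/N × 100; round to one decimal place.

N = 7.
Strictly below 5: 0. Equal to 5: 3.
PR = 3/7 × 100 = 42.9

42.9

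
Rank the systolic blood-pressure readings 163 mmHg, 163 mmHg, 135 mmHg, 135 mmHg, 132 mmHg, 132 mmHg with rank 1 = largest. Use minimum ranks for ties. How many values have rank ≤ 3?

Sorted (descending): 163, 163, 135, 135, 132, 132
The 2 values of 163 occupy positions 1–2 → each gets rank 1.
The 2 values of 135 occupy positions 3–4 → each gets rank 3.
The 2 values of 132 occupy positions 5–6 → each gets rank 5.
Ranks ≤ 3: {1, 1, 3, 3} → 4 values.

4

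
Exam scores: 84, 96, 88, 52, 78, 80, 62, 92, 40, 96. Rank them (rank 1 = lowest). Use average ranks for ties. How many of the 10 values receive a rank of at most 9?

8

Sorted (ascending): 40, 52, 62, 78, 80, 84, 88, 92, 96, 96
The 2 values of 96 occupy positions 9–10 → average rank (9+10)/2 = 9.5.
Ranks ≤ 9: {1, 2, 3, 4, 5, 6, 7, 8} → 8 values.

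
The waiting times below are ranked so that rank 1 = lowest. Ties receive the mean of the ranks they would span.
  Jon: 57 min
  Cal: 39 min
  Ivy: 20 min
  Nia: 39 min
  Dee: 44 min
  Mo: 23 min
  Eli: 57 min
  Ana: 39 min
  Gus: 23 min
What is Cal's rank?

Sorted (ascending): 20, 23, 23, 39, 39, 39, 44, 57, 57
The 2 values of 23 occupy positions 2–3 → average rank (2+3)/2 = 2.5.
The 3 values of 39 occupy positions 4–6 → average rank 5.
The 2 values of 57 occupy positions 8–9 → average rank (8+9)/2 = 8.5.
Cal has value 39 min → rank 5.

5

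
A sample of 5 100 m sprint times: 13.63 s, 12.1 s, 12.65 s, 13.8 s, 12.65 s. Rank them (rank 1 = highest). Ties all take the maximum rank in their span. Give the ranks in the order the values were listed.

2, 5, 4, 1, 4

Sorted (descending): 13.8, 13.63, 12.65, 12.65, 12.1
The 2 values of 12.65 occupy positions 3–4 → each gets rank 4.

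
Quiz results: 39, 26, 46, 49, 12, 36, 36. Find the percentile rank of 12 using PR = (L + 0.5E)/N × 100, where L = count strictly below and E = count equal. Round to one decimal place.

7.1

N = 7.
Strictly below 12: 0. Equal to 12: 1.
PR = (0 + 0.5·1)/7 × 100 = 7.1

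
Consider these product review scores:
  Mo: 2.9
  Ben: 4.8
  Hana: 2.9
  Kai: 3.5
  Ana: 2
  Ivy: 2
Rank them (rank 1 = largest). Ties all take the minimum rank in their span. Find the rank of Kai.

Sorted (descending): 4.8, 3.5, 2.9, 2.9, 2, 2
The 2 values of 2.9 occupy positions 3–4 → each gets rank 3.
The 2 values of 2 occupy positions 5–6 → each gets rank 5.
Kai has value 3.5 → rank 2.

2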